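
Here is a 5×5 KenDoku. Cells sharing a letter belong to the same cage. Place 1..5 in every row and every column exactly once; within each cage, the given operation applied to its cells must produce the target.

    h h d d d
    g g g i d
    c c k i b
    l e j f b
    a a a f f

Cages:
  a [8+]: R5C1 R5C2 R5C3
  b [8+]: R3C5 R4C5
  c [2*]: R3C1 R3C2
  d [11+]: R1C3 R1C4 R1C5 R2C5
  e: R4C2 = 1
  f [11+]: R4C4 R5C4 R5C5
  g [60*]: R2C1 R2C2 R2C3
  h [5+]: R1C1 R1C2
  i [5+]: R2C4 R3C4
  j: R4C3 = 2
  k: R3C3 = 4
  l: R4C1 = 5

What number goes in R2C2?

5

Cage k is a single given cell, which forces R3C3 = 4.
Cage l is a single given cell, which forces R4C1 = 5.
E is a freebie, leaving R4C2 = 1.
Cage j is given; hence R4C3 = 2.
Row 4 already has 5, which forces R4C5 = 3.
The two cells of cage c must have product 2, leaving R3C1 = 1.
Column 2 now contains 1, leaving R3C2 = 2.
Row 3 already has 2; hence R3C4 = 3.
Column 5 already has 3, leaving R3C5 = 5.
Row 4 now contains 3; hence R4C4 = 4.
Cage h's pair has sum 5; hence R1C1 = 2.
The two cells of cage h must have sum 5, so R1C2 = 3.
Column 4 now contains 4, leaving R2C4 = 2.
Row 2 already has 2; hence R2C5 = 1.
Cage a has sum 8, leaving R5C3 = 1.
The 3 cells of cage f must have sum 11, so R5C4 = 5.
Cage f needs sum 11, so R5C5 = 2.
1 is placed in column 3, which forces R1C3 = 5.
5 is placed in column 4, so R1C4 = 1.
Column 5 already has 1, which forces R1C5 = 4.
Column 3 now contains 5, so R2C3 = 3.
Cage a has sum 8; hence R5C1 = 3.
5 is placed in row 5, so R5C2 = 4.
3 is placed in row 2; hence R2C1 = 4.
4 is placed in column 2, leaving R2C2 = 5.
Filled in: 2 3 5 1 4 / 4 5 3 2 1 / 1 2 4 3 5 / 5 1 2 4 3 / 3 4 1 5 2.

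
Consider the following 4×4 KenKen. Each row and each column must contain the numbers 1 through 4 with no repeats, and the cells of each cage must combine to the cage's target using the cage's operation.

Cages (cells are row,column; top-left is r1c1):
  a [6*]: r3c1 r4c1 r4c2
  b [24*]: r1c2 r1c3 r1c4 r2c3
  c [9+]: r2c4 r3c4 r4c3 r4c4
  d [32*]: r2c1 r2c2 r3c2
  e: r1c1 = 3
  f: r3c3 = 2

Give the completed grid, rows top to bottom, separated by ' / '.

E is a freebie, leaving r1c1 = 3.
Cage d has product 32; hence r2c1 = 4.
Cage d has product 32; hence r2c2 = 2.
The 3 cells of cage d must have product 32, leaving r3c2 = 4.
Cage f is given, so r3c3 = 2.
Column 2 already has 4, leaving r1c2 = 1.
The 4 cells of cage b must have product 24, leaving r1c3 = 4.
Cage b needs product 24, leaving r1c4 = 2.
Cage b needs product 24; hence r2c3 = 3.
Row 2 already has 3, so r2c4 = 1.
Row 3 already has 2, which forces r3c1 = 1.
1 is placed in column 4; hence r3c4 = 3.
Cage a has product 6; hence r4c1 = 2.
Cage a needs product 6, leaving r4c2 = 3.
Column 3 now contains 3, so r4c3 = 1.
2 is placed in column 4, so r4c4 = 4.

3 1 4 2 / 4 2 3 1 / 1 4 2 3 / 2 3 1 4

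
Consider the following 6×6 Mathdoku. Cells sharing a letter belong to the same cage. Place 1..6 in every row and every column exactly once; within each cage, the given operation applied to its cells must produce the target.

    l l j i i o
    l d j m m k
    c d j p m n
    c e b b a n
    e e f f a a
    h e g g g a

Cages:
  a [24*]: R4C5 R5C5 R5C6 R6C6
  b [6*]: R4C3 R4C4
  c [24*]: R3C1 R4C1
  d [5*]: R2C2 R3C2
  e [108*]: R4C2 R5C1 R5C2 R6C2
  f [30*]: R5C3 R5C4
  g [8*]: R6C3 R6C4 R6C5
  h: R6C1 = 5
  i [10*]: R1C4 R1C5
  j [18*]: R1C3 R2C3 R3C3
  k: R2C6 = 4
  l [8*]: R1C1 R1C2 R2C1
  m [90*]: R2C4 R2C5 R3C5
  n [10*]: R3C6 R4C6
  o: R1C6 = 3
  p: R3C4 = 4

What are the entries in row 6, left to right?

5 3 4 1 2 6

Cage o is a single given cell; hence R1C6 = 3.
Cage k is a single given cell, leaving R2C6 = 4.
Cage p is a single given cell, which forces R3C4 = 4.
Cage h is a single given cell, which forces R6C1 = 5.
Row 3 already has 4, so R3C1 = 6.
Cage c's pair has product 24, leaving R4C1 = 4.
Column 1 now contains 6, which forces R5C1 = 3.
Cage l needs product 8, leaving R1C2 = 4.
In row 1, 6 can only go at R1C3, so R1C3 = 6.
Column 3 already has 6, which forces R5C3 = 5.
Cage f's pair has product 30, so R5C4 = 6.
Cage m has product 90, leaving R2C5 = 6.
Row 5 now contains 6, leaving R5C2 = 2.
Row 5 already has 2; hence R5C6 = 1.
Row 5 already has 1; hence R5C5 = 4.
Cage g has product 8, which forces R6C3 = 4.
Row 1 needs a 1, and only R1C1 is open for it.
Column 1 now contains 1, which forces R2C1 = 2.
Row 3 needs a 2, and only R3C6 is open for it.
The 4 cells of cage a must have product 24; hence R4C5 = 1.
Column 6 now contains 2, so R4C6 = 5.
1 is placed in column 5; hence R6C5 = 2.
Column 6 now contains 2, leaving R6C6 = 6.
Cage i needs two cells with product 10, which forces R1C4 = 2.
2 is placed in column 5, which forces R1C5 = 5.
Column 5 already has 5; hence R3C5 = 3.
Cage e has product 108; hence R4C2 = 6.
Column 4 now contains 2, leaving R4C4 = 3.
6 is placed in row 6, leaving R6C2 = 3.
2 is placed in row 6, so R6C4 = 1.
Cage j needs product 18, so R2C3 = 3.
Column 4 now contains 3, which forces R2C4 = 5.
Row 3 now contains 3, which forces R3C3 = 1.
Row 4 now contains 3, which forces R4C3 = 2.
Row 2 now contains 5, which forces R2C2 = 1.
Row 3 already has 1, so R3C2 = 5.
Filled in: 1 4 6 2 5 3 / 2 1 3 5 6 4 / 6 5 1 4 3 2 / 4 6 2 3 1 5 / 3 2 5 6 4 1 / 5 3 4 1 2 6.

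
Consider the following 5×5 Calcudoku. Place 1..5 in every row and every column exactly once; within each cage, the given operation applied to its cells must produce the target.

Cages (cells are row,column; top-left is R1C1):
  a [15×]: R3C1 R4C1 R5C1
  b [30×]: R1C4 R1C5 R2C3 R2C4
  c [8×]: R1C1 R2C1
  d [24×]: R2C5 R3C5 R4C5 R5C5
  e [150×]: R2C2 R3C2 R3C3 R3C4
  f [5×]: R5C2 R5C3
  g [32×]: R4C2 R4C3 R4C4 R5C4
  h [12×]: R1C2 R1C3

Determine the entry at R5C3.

5

Cage e needs product 150, so R2C2 = 5.
Column 2 now contains 5, which forces R5C2 = 1.
Row 5 already has 1, so R5C3 = 5.
Cage g has product 32, leaving R5C4 = 4.
Cage e needs product 150, leaving R3C4 = 5.
Row 5 already has 5, leaving R5C1 = 3.
3 is placed in row 5, which forces R5C5 = 2.
Cage b needs product 30, which forces R1C5 = 5.
Row 3 already has 5, leaving R3C1 = 1.
Cage a needs product 15, which forces R4C1 = 5.
The only place for 1 in row 1 is R1C4.
Cage g needs product 32, so R4C2 = 4.
Cage g has product 32, which forces R4C3 = 1.
1 is placed in column 4, so R4C4 = 2.
Row 4 now contains 1, leaving R4C5 = 3.
Column 2 already has 4, leaving R1C2 = 3.
The two cells of cage h must have product 12, so R1C3 = 4.
The 4 cells of cage b must have product 30, leaving R2C3 = 2.
Column 4 now contains 2, which forces R2C4 = 3.
Cage d needs product 24, which forces R2C5 = 1.
Column 2 already has 3, leaving R3C2 = 2.
Column 3 already has 2, so R3C3 = 3.
3 is placed in column 5, which forces R3C5 = 4.
4 is placed in row 1, leaving R1C1 = 2.
Row 2 already has 2, which forces R2C1 = 4.
Completed grid: 2 3 4 1 5 / 4 5 2 3 1 / 1 2 3 5 4 / 5 4 1 2 3 / 3 1 5 4 2.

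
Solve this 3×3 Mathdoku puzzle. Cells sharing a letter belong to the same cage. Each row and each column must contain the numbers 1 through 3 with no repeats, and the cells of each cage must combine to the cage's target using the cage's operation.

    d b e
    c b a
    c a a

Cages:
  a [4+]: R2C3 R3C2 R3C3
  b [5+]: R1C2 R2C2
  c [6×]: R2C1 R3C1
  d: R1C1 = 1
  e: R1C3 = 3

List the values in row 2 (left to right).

D is a freebie; hence R1C1 = 1.
Cage e is a single given cell, so R1C3 = 3.
Cage a needs sum 4; hence R2C3 = 1.
Cage a needs sum 4; hence R3C2 = 1.
The 3 cells of cage a must have sum 4, leaving R3C3 = 2.
Row 1 now contains 3, leaving R1C2 = 2.
Cage c needs two cells with product 6, so R2C1 = 2.
The two cells of cage b must have sum 5, so R2C2 = 3.
2 is placed in row 3, leaving R3C1 = 3.
Completed grid: 1 2 3 / 2 3 1 / 3 1 2.

2 3 1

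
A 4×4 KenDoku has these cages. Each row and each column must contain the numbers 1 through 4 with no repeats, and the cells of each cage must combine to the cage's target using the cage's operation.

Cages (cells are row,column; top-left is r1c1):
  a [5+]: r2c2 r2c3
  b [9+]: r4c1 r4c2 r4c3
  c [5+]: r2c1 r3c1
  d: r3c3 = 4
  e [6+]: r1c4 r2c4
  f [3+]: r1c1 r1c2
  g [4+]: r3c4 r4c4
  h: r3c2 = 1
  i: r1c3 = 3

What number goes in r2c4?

2

Cage i is a single given cell; hence r1c3 = 3.
Cage h is given, which forces r3c2 = 1.
Cage d is a single given cell; hence r3c3 = 4.
Row 3 now contains 1, leaving r3c4 = 3.
Column 3 already has 4, leaving r4c3 = 2.
Column 4 now contains 3, so r4c4 = 1.
The two cells of cage f must have sum 3, leaving r1c1 = 1.
Column 2 already has 1, leaving r1c2 = 2.
2 is placed in row 1; hence r1c4 = 4.
The two cells of cage c must have sum 5, which forces r2c1 = 3.
Cage a's pair has sum 5; hence r2c2 = 4.
Column 3 already has 2, so r2c3 = 1.
Column 4 already has 4, so r2c4 = 2.
Row 3 already has 3, which forces r3c1 = 2.
Column 1 now contains 3, leaving r4c1 = 4.
Column 2 now contains 4; hence r4c2 = 3.
The full grid is 1 2 3 4 / 3 4 1 2 / 2 1 4 3 / 4 3 2 1.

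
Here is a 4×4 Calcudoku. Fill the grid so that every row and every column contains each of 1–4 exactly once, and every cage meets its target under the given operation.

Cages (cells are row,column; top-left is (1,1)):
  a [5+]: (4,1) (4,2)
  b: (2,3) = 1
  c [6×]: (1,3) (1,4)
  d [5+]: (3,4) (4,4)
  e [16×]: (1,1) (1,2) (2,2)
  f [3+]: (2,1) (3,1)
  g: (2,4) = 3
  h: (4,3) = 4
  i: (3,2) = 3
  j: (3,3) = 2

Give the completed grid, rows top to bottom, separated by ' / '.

4 1 3 2 / 2 4 1 3 / 1 3 2 4 / 3 2 4 1

Cage b is given, leaving (2,3) = 1.
Cage g is given, leaving (2,4) = 3.
Cage i is a single given cell, which forces (3,2) = 3.
Cage j is given, so (3,3) = 2.
Cage h is given; hence (4,3) = 4.
Column 3 now contains 2; hence (1,3) = 3.
Column 4 already has 3, leaving (1,4) = 2.
1 is placed in row 2; hence (2,1) = 2.
Row 2 now contains 2, leaving (2,2) = 4.
Row 3 now contains 2, so (3,1) = 1.
Cage d needs two cells with sum 5; hence (3,4) = 4.
Cage a needs two cells with sum 5, so (4,1) = 3.
Cage a's pair has sum 5; hence (4,2) = 2.
The two cells of cage d must have sum 5, leaving (4,4) = 1.
Row 1 already has 2; hence (1,1) = 4.
Column 2 now contains 4, so (1,2) = 1.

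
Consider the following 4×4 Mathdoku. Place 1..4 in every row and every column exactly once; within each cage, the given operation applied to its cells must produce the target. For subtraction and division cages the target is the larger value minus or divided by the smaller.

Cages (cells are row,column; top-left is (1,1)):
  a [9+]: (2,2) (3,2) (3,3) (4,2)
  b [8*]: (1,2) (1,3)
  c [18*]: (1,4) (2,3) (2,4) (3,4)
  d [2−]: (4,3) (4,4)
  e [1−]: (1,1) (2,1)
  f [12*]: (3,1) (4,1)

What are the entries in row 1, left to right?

1 2 4 3

The 4 cells of cage c must have product 18, which forces (2,3) = 3.
In column 4, 4 can only go at (4,4), so (4,4) = 4.
The two cells of cage f must have product 12, so (3,1) = 4.
Row 4 now contains 4, leaving (4,1) = 3.
Cage d's pair has difference 2, so (4,3) = 2.
Cage b needs two cells with product 8; hence (1,2) = 2.
2 is placed in column 3; hence (1,3) = 4.
Cage a needs sum 9; hence (2,2) = 4.
Cage a needs sum 9, leaving (3,2) = 3.
2 is placed in column 3, leaving (3,3) = 1.
1 is placed in row 3, leaving (3,4) = 2.
Row 4 already has 2, leaving (4,2) = 1.
Row 1 already has 2, leaving (1,1) = 1.
The 4 cells of cage c must have product 18, so (1,4) = 3.
Cage e's pair has difference 1; hence (2,1) = 2.
2 is placed in column 4; hence (2,4) = 1.
Filled in: 1 2 4 3 / 2 4 3 1 / 4 3 1 2 / 3 1 2 4.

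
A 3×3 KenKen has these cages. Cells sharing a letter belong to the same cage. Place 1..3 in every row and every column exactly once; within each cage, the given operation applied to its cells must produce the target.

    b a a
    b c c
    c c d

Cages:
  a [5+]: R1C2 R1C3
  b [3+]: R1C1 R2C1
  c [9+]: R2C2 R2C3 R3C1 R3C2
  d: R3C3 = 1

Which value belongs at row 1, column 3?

2

D is a freebie; hence R3C3 = 1.
Cage c has sum 9, leaving R2C2 = 1.
Cage c needs sum 9, so R2C3 = 3.
The two cells of cage b must have sum 3, so R1C1 = 1.
Cage a's pair has sum 5, so R1C2 = 3.
3 is placed in column 3, leaving R1C3 = 2.
1 is placed in row 2, which forces R2C1 = 2.
Column 1 now contains 2, so R3C1 = 3.
Column 2 already has 3, leaving R3C2 = 2.
The full grid is 1 3 2 / 2 1 3 / 3 2 1.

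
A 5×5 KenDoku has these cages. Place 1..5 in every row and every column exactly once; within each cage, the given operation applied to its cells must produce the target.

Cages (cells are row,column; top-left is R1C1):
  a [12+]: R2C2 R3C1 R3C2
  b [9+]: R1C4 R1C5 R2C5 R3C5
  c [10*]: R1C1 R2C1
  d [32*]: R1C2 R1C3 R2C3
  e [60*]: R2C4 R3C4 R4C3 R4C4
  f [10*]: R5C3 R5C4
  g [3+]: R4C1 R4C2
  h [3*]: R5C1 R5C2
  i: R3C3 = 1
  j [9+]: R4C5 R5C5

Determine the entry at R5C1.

Cage d needs product 32; hence R1C2 = 4.
Cage d needs product 32, so R1C3 = 2.
Cage d has product 32; hence R2C3 = 4.
I is a freebie; hence R3C3 = 1.
Column 3 already has 2; hence R5C3 = 5.
Row 5 now contains 5; hence R5C4 = 2.
Row 5 now contains 5; hence R5C5 = 4.
Row 1 now contains 2; hence R1C1 = 5.
5 is placed in row 1, leaving R1C5 = 1.
Cage c's pair has product 10, so R2C1 = 2.
Row 2 already has 2, so R2C5 = 3.
Column 1 already has 5, leaving R3C1 = 4.
Row 3 now contains 4, leaving R3C4 = 5.
3 is placed in column 5; hence R3C5 = 2.
Column 1 now contains 2, leaving R4C1 = 1.
Row 4 now contains 1, which forces R4C2 = 2.
Column 3 already has 5; hence R4C3 = 3.
Row 4 now contains 1, so R4C4 = 4.
Column 5 now contains 4, which forces R4C5 = 5.
Column 1 now contains 1, which forces R5C1 = 3.
Row 5 now contains 3, which forces R5C2 = 1.
Row 1 now contains 1; hence R1C4 = 3.
Row 2 now contains 3, which forces R2C2 = 5.
5 is placed in column 4; hence R2C4 = 1.
Row 3 already has 2, which forces R3C2 = 3.
Filled in: 5 4 2 3 1 / 2 5 4 1 3 / 4 3 1 5 2 / 1 2 3 4 5 / 3 1 5 2 4.

3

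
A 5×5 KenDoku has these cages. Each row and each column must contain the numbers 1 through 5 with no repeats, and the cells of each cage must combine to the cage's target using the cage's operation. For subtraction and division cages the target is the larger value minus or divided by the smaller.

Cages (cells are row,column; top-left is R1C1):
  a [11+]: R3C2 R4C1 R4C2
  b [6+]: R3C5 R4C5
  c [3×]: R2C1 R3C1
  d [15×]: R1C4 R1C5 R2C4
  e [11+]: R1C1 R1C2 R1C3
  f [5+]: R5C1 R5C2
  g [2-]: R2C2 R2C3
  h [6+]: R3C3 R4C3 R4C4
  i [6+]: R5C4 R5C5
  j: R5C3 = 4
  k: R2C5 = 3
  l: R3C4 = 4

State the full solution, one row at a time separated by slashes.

4 2 5 3 1 / 1 4 2 5 3 / 3 5 1 4 2 / 5 1 3 2 4 / 2 3 4 1 5

Cage k is a single given cell, so R2C5 = 3.
L is a freebie, which forces R3C4 = 4.
Cage j is a single given cell, leaving R5C3 = 4.
The 3 cells of cage d must have product 15, which forces R1C4 = 3.
3 is placed in row 2, leaving R2C1 = 1.
The two cells of cage g must have difference 2, so R2C2 = 4.
The two cells of cage g must have difference 2; hence R2C3 = 2.
Row 2 now contains 1; hence R2C4 = 5.
Cage c's pair has product 3, so R3C1 = 3.
3 is placed in row 3, which forces R3C3 = 1.
1 is placed in column 3, leaving R4C3 = 3.
Column 1 now contains 3; hence R5C1 = 2.
2 is placed in row 5, which forces R5C2 = 3.
5 is placed in column 4, so R5C4 = 1.
1 is placed in row 5, which forces R5C5 = 5.
Cage e has sum 11; hence R1C1 = 4.
Cage e has sum 11, which forces R1C2 = 2.
Column 3 already has 2, so R1C3 = 5.
5 is placed in column 5, so R1C5 = 1.
Column 2 now contains 2; hence R3C2 = 5.
5 is placed in column 5, which forces R3C5 = 2.
Column 1 already has 4; hence R4C1 = 5.
Column 2 already has 5, which forces R4C2 = 1.
1 is placed in column 4, leaving R4C4 = 2.
Cage b's pair has sum 6; hence R4C5 = 4.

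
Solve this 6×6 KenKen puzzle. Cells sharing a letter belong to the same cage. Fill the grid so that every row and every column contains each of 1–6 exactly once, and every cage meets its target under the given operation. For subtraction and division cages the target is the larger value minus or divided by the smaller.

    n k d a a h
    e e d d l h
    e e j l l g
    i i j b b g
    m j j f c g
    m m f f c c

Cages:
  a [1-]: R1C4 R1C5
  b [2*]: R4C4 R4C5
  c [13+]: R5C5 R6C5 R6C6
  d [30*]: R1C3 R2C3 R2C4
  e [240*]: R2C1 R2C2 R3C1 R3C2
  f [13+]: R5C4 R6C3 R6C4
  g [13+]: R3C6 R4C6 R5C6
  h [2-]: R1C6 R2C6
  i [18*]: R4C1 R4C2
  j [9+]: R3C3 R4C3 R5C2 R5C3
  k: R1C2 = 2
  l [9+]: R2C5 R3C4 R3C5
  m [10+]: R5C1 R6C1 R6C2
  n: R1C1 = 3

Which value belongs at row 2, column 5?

Cage n is given, so R1C1 = 3.
K is a freebie; hence R1C2 = 2.
3 is placed in column 1; hence R4C1 = 6.
Row 4 already has 6; hence R4C2 = 3.
Column 2 already has 3, which forces R5C2 = 1.
Column 1 needs a 1, and only R6C1 is open for it.
In column 6, 1 can only go at R1C6, so R1C6 = 1.
The two cells of cage h must have difference 2, so R2C6 = 3.
Row 4 needs a 4, and only R4C3 is open for it.
The 4 cells of cage j must have sum 9, leaving R3C3 = 1.
The 4 cells of cage j must have sum 9, leaving R5C3 = 3.
Cage d has product 30, leaving R2C4 = 1.
Column 4 already has 1, which forces R4C4 = 2.
2 is placed in row 4; hence R4C5 = 1.
2 is placed in row 4, so R4C6 = 5.
In column 3, 2 can only go at R6C3, so R6C3 = 2.
The only place for 3 in row 6 is R6C5.
Cage l needs sum 9, which forces R3C4 = 3.
In row 5, 2 can only go at R5C6, so R5C6 = 2.
Column 6 already has 2; hence R3C6 = 6.
6 is placed in column 6, which forces R6C6 = 4.
Cage e has product 240, so R2C2 = 6.
Row 2 now contains 6, leaving R2C3 = 5.
The 3 cells of cage m must have sum 10, which forces R5C1 = 4.
Cage c has sum 13; hence R5C5 = 6.
Row 6 already has 4, which forces R6C2 = 5.
Row 6 already has 5, leaving R6C4 = 6.
Column 3 already has 5, leaving R1C3 = 6.
4 is placed in column 1, so R2C1 = 2.
Row 2 now contains 2, leaving R2C5 = 4.
The 4 cells of cage e must have product 240, so R3C1 = 5.
Column 2 already has 5, which forces R3C2 = 4.
Column 5 now contains 4; hence R3C5 = 2.
Row 5 already has 6, which forces R5C4 = 5.
Column 4 already has 5, leaving R1C4 = 4.
Column 5 now contains 4; hence R1C5 = 5.
The full grid is 3 2 6 4 5 1 / 2 6 5 1 4 3 / 5 4 1 3 2 6 / 6 3 4 2 1 5 / 4 1 3 5 6 2 / 1 5 2 6 3 4.

4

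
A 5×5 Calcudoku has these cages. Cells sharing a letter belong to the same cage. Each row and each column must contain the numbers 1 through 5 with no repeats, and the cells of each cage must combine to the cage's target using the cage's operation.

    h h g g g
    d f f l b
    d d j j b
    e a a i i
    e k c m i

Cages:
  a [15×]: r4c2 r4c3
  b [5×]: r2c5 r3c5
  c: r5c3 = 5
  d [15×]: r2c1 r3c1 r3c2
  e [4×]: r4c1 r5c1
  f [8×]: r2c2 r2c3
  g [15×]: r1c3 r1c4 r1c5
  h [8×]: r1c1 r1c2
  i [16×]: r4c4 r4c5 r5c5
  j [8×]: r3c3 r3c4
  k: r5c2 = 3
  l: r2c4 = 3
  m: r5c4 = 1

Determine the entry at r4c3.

3

Cage l is a single given cell, which forces r2c4 = 3.
Cage k is a single given cell, so r5c2 = 3.
Cage c is given; hence r5c3 = 5.
M is a freebie, which forces r5c4 = 1.
Column 4 already has 1, so r1c4 = 5.
Cage d has product 15, so r3c1 = 3.
Cage e needs two cells with product 4; hence r4c1 = 1.
3 is placed in column 2, so r4c2 = 5.
Column 3 now contains 5; hence r4c3 = 3.
Row 4 now contains 1; hence r4c5 = 4.
Row 5 already has 1, so r5c1 = 4.
Column 5 now contains 4, which forces r5c5 = 2.
Column 1 now contains 4; hence r1c1 = 2.
The two cells of cage h must have product 8, leaving r1c2 = 4.
Column 3 already has 3; hence r1c3 = 1.
Cage g has product 15, so r1c5 = 3.
1 is placed in column 1, so r2c1 = 5.
Column 2 now contains 4, leaving r2c2 = 2.
2 is placed in row 2, which forces r2c3 = 4.
5 is placed in row 2, leaving r2c5 = 1.
5 is placed in column 2; hence r3c2 = 1.
Column 3 already has 4, leaving r3c3 = 2.
Row 3 already has 2; hence r3c4 = 4.
1 is placed in column 5, so r3c5 = 5.
Row 4 now contains 4, which forces r4c4 = 2.
Filled in: 2 4 1 5 3 / 5 2 4 3 1 / 3 1 2 4 5 / 1 5 3 2 4 / 4 3 5 1 2.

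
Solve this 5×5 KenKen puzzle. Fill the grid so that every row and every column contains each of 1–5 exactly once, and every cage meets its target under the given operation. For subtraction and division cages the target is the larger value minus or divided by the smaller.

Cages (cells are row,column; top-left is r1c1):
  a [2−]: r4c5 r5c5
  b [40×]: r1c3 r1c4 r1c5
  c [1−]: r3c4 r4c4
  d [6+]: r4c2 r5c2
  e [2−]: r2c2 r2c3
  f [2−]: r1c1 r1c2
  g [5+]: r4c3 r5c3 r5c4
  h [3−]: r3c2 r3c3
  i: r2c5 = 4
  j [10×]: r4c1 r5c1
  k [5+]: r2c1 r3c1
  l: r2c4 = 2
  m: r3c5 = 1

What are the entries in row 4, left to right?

5 2 1 4 3

Cage l is given; hence r2c4 = 2.
Cage i is a single given cell, leaving r2c5 = 4.
M is a freebie, so r3c5 = 1.
2 is placed in column 4, leaving r5c4 = 1.
The 3 cells of cage g must have sum 5; hence r4c3 = 1.
Row 5 now contains 1, leaving r5c3 = 3.
3 is placed in row 5, so r5c5 = 5.
5 is placed in column 5, which forces r1c5 = 2.
Cage e needs two cells with difference 2, which forces r2c2 = 3.
Column 3 now contains 3; hence r2c3 = 5.
5 is placed in column 3, leaving r3c3 = 2.
Cage j's pair has product 10, which forces r4c1 = 5.
5 is placed in column 5, leaving r4c5 = 3.
5 is placed in row 5, which forces r5c1 = 2.
Row 5 already has 2, which forces r5c2 = 4.
Cage f needs two cells with difference 2, so r1c1 = 3.
5 is placed in column 3, so r1c3 = 4.
Cage b has product 40, so r1c4 = 5.
Row 2 now contains 3; hence r2c1 = 1.
Row 3 now contains 2, so r3c1 = 4.
Row 3 now contains 2; hence r3c2 = 5.
Column 4 now contains 5, so r3c4 = 3.
4 is placed in column 2, so r4c2 = 2.
3 is placed in row 4, which forces r4c4 = 4.
Row 1 now contains 5; hence r1c2 = 1.
Completed grid: 3 1 4 5 2 / 1 3 5 2 4 / 4 5 2 3 1 / 5 2 1 4 3 / 2 4 3 1 5.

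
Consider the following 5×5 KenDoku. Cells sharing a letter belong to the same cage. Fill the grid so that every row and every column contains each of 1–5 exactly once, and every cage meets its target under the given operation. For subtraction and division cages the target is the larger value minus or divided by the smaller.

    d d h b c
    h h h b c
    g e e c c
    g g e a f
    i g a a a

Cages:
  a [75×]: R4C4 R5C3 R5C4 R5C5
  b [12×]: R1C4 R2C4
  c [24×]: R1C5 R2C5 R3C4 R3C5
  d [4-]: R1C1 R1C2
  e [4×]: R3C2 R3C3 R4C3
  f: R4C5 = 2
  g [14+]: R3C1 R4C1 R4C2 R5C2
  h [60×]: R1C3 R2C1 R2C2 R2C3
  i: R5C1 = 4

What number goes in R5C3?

Cage a needs product 75, leaving R4C4 = 5.
Cage f is given, so R4C5 = 2.
Cage i is a single given cell, leaving R5C1 = 4.
Cage e has product 4, so R3C2 = 1.
Cage e has product 4, so R3C3 = 4.
The 4 cells of cage c must have product 24, so R3C4 = 2.
4 is placed in row 3; hence R3C5 = 3.
Row 4 already has 2, which forces R4C3 = 1.
Cage d's pair has difference 4, leaving R1C1 = 1.
Column 2 already has 1, so R1C2 = 5.
Row 1 already has 1; hence R1C5 = 4.
Column 5 now contains 4; hence R2C5 = 1.
Row 3 now contains 2, which forces R3C1 = 5.
Row 4 already has 1, so R4C1 = 3.
The 4 cells of cage g must have sum 14; hence R4C2 = 4.
Cage g has sum 14, so R5C2 = 2.
Column 5 now contains 1; hence R5C5 = 5.
Cage h has product 60; hence R1C3 = 2.
Row 1 now contains 4, leaving R1C4 = 3.
Column 1 already has 3; hence R2C1 = 2.
2 is placed in column 2; hence R2C2 = 3.
The 4 cells of cage h must have product 60, which forces R2C3 = 5.
Cage b's pair has product 12, leaving R2C4 = 4.
5 is placed in row 5, leaving R5C3 = 3.
The 4 cells of cage a must have product 75, leaving R5C4 = 1.
Completed grid: 1 5 2 3 4 / 2 3 5 4 1 / 5 1 4 2 3 / 3 4 1 5 2 / 4 2 3 1 5.

3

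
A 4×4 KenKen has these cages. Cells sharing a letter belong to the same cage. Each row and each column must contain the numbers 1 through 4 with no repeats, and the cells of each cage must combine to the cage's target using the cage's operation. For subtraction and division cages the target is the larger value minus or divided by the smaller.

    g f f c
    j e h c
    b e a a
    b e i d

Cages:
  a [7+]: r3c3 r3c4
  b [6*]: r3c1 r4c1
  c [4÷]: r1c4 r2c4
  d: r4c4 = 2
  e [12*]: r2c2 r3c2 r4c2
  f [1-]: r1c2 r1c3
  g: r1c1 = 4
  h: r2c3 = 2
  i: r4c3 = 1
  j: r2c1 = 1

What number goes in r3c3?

4

Cage g is given; hence r1c1 = 4.
Row 1 already has 4, leaving r1c4 = 1.
Cage j is given, so r2c1 = 1.
Cage h is given, which forces r2c3 = 2.
1 is placed in column 4; hence r2c4 = 4.
Column 4 now contains 4; hence r3c4 = 3.
I is a freebie, which forces r4c3 = 1.
Cage d is a single given cell; hence r4c4 = 2.
Cage f needs two cells with difference 1; hence r1c2 = 2.
2 is placed in column 3, which forces r1c3 = 3.
Row 2 already has 4, so r2c2 = 3.
Row 3 now contains 3, which forces r3c1 = 2.
Cage e has product 12, leaving r3c2 = 1.
Row 3 now contains 3, which forces r3c3 = 4.
2 is placed in row 4; hence r4c1 = 3.
Cage e needs product 12, so r4c2 = 4.
The full grid is 4 2 3 1 / 1 3 2 4 / 2 1 4 3 / 3 4 1 2.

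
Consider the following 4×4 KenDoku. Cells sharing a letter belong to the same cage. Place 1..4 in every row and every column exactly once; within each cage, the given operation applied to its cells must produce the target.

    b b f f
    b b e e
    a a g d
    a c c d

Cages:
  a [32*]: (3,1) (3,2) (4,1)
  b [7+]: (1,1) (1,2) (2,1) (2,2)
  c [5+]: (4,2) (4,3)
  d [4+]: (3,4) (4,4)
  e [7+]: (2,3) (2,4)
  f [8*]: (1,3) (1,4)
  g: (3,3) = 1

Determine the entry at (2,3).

3

The 3 cells of cage a must have product 32, which forces (3,1) = 2.
Cage a needs product 32, so (3,2) = 4.
G is a freebie; hence (3,3) = 1.
1 is placed in row 3; hence (3,4) = 3.
Cage a has product 32, so (4,1) = 4.
3 is placed in column 4, which forces (4,4) = 1.
Cage e's pair has sum 7; hence (2,3) = 3.
3 is placed in column 4, so (2,4) = 4.
3 is placed in column 3; hence (4,3) = 2.
Cage b has sum 7; hence (1,1) = 3.
Cage b needs sum 7, leaving (1,2) = 1.
Column 3 now contains 2, which forces (1,3) = 4.
Column 4 already has 4, leaving (1,4) = 2.
3 is placed in row 2, which forces (2,1) = 1.
Cage b needs sum 7, so (2,2) = 2.
Row 4 already has 2; hence (4,2) = 3.
Filled in: 3 1 4 2 / 1 2 3 4 / 2 4 1 3 / 4 3 2 1.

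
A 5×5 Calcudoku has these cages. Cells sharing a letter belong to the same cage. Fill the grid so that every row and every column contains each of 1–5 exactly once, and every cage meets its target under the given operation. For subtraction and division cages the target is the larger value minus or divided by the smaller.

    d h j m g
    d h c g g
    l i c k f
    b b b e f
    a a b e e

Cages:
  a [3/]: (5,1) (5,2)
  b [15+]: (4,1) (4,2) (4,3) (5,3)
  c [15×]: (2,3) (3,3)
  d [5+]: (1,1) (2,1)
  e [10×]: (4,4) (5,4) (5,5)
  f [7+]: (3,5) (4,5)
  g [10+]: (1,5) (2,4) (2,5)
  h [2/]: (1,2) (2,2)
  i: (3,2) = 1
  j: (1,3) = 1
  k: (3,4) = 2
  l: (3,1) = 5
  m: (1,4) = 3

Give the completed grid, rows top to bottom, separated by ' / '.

2 4 1 3 5 / 3 2 5 4 1 / 5 1 3 2 4 / 4 5 2 1 3 / 1 3 4 5 2

J is a freebie, which forces (1,3) = 1.
Cage m is given, which forces (1,4) = 3.
Cage l is a single given cell, leaving (3,1) = 5.
Cage i is a single given cell, leaving (3,2) = 1.
Row 3 now contains 5; hence (3,3) = 3.
Cage k is given, which forces (3,4) = 2.
Row 3 now contains 2; hence (3,5) = 4.
Column 2 now contains 1, which forces (5,2) = 3.
Column 3 already has 3, which forces (2,3) = 5.
Row 2 already has 5; hence (2,4) = 4.
The two cells of cage f must have sum 7; hence (4,5) = 3.
Row 5 already has 3, which forces (5,1) = 1.
5 is placed in column 3, so (5,3) = 4.
1 is placed in row 5; hence (5,4) = 5.
The 3 cells of cage e must have product 10, so (5,5) = 2.
Cage d needs two cells with sum 5, leaving (1,1) = 2.
The two cells of cage h must have quotient 2, which forces (1,2) = 4.
Column 5 already has 2, which forces (1,5) = 5.
1 is placed in column 1; hence (2,1) = 3.
Row 2 already has 4, leaving (2,2) = 2.
3 is placed in column 5, which forces (2,5) = 1.
Cage b has sum 15, which forces (4,1) = 4.
The 4 cells of cage b must have sum 15; hence (4,2) = 5.
4 is placed in column 3; hence (4,3) = 2.
Column 4 already has 5, leaving (4,4) = 1.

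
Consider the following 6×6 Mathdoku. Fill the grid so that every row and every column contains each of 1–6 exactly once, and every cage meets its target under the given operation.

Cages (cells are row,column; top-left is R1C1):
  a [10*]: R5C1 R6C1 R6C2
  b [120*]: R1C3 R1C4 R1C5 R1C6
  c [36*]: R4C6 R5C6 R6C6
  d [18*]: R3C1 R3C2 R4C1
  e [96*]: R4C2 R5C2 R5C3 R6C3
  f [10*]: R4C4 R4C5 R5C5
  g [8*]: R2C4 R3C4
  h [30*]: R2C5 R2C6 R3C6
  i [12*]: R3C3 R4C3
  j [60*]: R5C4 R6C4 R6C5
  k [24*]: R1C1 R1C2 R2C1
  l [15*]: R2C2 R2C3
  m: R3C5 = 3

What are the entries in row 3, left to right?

Cage m is given; hence R3C5 = 3.
The 3 cells of cage d must have product 18, leaving R4C1 = 3.
Row 3 needs a 4, and only R3C4 is open for it.
Column 4 now contains 4, which forces R2C4 = 2.
The only place for 4 in row 2 is R2C1.
Row 3 needs a 5, and only R3C6 is open for it.
The only place for 2 in row 3 is R3C3.
Column 3 already has 2; hence R4C3 = 6.
6 is placed in row 4, so R4C6 = 2.
Cage e needs product 96; hence R4C2 = 4.
Cage f needs product 10; hence R5C5 = 2.
Column 5 already has 2, so R6C5 = 4.
2 is placed in row 5; hence R5C2 = 6.
The 4 cells of cage e must have product 96, which forces R5C3 = 4.
6 is placed in row 5, so R5C6 = 3.
Cage e needs product 96, which forces R6C3 = 1.
3 is placed in column 6, leaving R6C6 = 6.
1 is placed in column 3, which forces R1C3 = 5.
The 4 cells of cage b must have product 120; hence R1C6 = 4.
5 is placed in column 3; hence R2C3 = 3.
Cage h has product 30, which forces R2C5 = 6.
Column 6 already has 6, so R2C6 = 1.
The 3 cells of cage d must have product 18, leaving R3C1 = 6.
Column 2 already has 6; hence R3C2 = 1.
Cage a needs product 10, leaving R5C1 = 1.
Row 5 now contains 3, leaving R5C4 = 5.
Cage j needs product 60; hence R6C4 = 3.
Column 1 now contains 6; hence R1C1 = 2.
1 is placed in column 2; hence R1C2 = 3.
Cage b has product 120, which forces R1C4 = 6.
Column 5 now contains 6, so R1C5 = 1.
Row 2 now contains 3, leaving R2C2 = 5.
Column 4 already has 5, leaving R4C4 = 1.
Cage f has product 10; hence R4C5 = 5.
2 is placed in column 1; hence R6C1 = 5.
Column 2 now contains 5, so R6C2 = 2.
Filled in: 2 3 5 6 1 4 / 4 5 3 2 6 1 / 6 1 2 4 3 5 / 3 4 6 1 5 2 / 1 6 4 5 2 3 / 5 2 1 3 4 6.

6 1 2 4 3 5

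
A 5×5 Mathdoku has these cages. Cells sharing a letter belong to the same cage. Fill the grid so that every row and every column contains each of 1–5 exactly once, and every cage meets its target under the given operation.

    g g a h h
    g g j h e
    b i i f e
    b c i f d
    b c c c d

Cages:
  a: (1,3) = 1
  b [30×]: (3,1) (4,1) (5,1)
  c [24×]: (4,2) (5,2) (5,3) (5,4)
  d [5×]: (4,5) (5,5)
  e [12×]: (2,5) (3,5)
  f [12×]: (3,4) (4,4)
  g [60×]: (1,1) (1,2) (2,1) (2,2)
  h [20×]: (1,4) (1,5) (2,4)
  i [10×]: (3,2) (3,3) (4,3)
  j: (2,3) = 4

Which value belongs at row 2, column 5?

3

Cage a is given, leaving (1,3) = 1.
J is a freebie, leaving (2,3) = 4.
4 is placed in row 2, leaving (2,5) = 3.
3 is placed in column 5, which forces (3,5) = 4.
Cage i needs product 10, which forces (3,2) = 1.
4 is placed in row 3, so (3,4) = 3.
The two cells of cage f must have product 12, so (4,4) = 4.
Column 4 now contains 4, so (1,4) = 5.
The 3 cells of cage h must have product 20, which forces (1,5) = 2.
Cage h has product 20; hence (2,4) = 2.
Cage c needs product 24, so (5,2) = 4.
Cage c has product 24, so (5,4) = 1.
Row 5 now contains 1; hence (5,5) = 5.
The 4 cells of cage g must have product 60, so (1,1) = 4.
4 is placed in column 2; hence (1,2) = 3.
Cage g has product 60, so (2,1) = 1.
Row 2 already has 2, so (2,2) = 5.
Column 2 now contains 3, so (4,2) = 2.
Row 4 already has 2, so (4,3) = 5.
Column 5 now contains 5, so (4,5) = 1.
Cage b has product 30; hence (3,1) = 5.
5 is placed in column 3, which forces (3,3) = 2.
Row 4 now contains 5, leaving (4,1) = 3.
The 3 cells of cage b must have product 30, so (5,1) = 2.
The 4 cells of cage c must have product 24, so (5,3) = 3.
Completed grid: 4 3 1 5 2 / 1 5 4 2 3 / 5 1 2 3 4 / 3 2 5 4 1 / 2 4 3 1 5.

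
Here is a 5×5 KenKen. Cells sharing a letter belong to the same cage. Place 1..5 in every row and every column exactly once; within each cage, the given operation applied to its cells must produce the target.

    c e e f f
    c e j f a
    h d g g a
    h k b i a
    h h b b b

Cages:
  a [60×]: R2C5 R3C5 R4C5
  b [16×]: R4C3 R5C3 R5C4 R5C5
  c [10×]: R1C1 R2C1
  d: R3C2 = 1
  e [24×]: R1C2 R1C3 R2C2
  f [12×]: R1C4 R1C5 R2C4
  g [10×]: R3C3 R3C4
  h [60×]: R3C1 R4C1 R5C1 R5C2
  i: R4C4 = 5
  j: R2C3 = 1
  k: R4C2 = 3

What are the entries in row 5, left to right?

3 5 4 1 2

Cage j is given, which forces R2C3 = 1.
Cage d is a single given cell, leaving R3C2 = 1.
Cage k is given, leaving R4C2 = 3.
The 4 cells of cage b must have product 16; hence R4C3 = 2.
I is a freebie, which forces R4C4 = 5.
Row 4 now contains 5; hence R4C5 = 4.
1 is placed in column 3; hence R5C3 = 4.
Column 3 now contains 4, which forces R1C3 = 3.
Cage h has product 60, which forces R3C1 = 4.
Column 3 already has 2; hence R3C3 = 5.
Column 4 now contains 5; hence R3C4 = 2.
5 is placed in row 3; hence R3C5 = 3.
4 is placed in row 4; hence R4C1 = 1.
Cage h has product 60, so R5C1 = 3.
The 4 cells of cage h must have product 60; hence R5C2 = 5.
Column 4 already has 2, so R5C4 = 1.
1 is placed in row 5, so R5C5 = 2.
Column 4 now contains 1, so R1C4 = 4.
Column 5 already has 2, so R1C5 = 1.
Cage f has product 12; hence R2C4 = 3.
Column 5 now contains 3; hence R2C5 = 5.
Cage c's pair has product 10, leaving R1C1 = 5.
Row 1 already has 4, which forces R1C2 = 2.
Row 2 now contains 5, so R2C1 = 2.
Cage e has product 24, leaving R2C2 = 4.
The full grid is 5 2 3 4 1 / 2 4 1 3 5 / 4 1 5 2 3 / 1 3 2 5 4 / 3 5 4 1 2.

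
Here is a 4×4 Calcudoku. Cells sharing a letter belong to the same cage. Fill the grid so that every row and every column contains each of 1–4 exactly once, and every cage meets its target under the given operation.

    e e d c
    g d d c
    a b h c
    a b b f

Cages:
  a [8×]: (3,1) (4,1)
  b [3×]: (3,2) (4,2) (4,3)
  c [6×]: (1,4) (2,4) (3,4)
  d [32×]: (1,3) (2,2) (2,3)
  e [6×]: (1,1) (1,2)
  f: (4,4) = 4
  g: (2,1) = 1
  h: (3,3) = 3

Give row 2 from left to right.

1 4 2 3

The 3 cells of cage d must have product 32; hence (1,3) = 4.
G is a freebie; hence (2,1) = 1.
Cage d has product 32, so (2,2) = 4.
The 3 cells of cage d must have product 32, so (2,3) = 2.
Row 2 now contains 2, so (2,4) = 3.
Cage b has product 3, leaving (3,2) = 1.
Cage h is a single given cell, so (3,3) = 3.
1 is placed in row 3, which forces (3,4) = 2.
The 3 cells of cage b must have product 3, so (4,2) = 3.
Cage b has product 3; hence (4,3) = 1.
F is a freebie, which forces (4,4) = 4.
The two cells of cage e must have product 6, leaving (1,1) = 3.
Column 2 already has 3, so (1,2) = 2.
Column 4 already has 2, so (1,4) = 1.
2 is placed in row 3, so (3,1) = 4.
Row 4 now contains 4, so (4,1) = 2.
Completed grid: 3 2 4 1 / 1 4 2 3 / 4 1 3 2 / 2 3 1 4.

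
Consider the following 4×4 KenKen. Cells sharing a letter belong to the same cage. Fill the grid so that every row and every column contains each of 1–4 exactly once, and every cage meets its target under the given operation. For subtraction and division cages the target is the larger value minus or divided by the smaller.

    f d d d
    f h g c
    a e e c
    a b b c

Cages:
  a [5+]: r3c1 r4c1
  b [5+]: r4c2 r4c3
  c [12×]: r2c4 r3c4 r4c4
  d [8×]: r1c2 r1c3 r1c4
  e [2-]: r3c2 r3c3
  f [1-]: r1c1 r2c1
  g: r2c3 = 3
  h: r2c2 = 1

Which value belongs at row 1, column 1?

3

Cage h is given, so r2c2 = 1.
G is a freebie; hence r2c3 = 3.
Row 2 already has 3, leaving r2c4 = 4.
4 is placed in row 2, leaving r2c1 = 2.
In row 1, 3 can only go at r1c1, so r1c1 = 3.
In row 4, 2 can only go at r4c3, so r4c3 = 2.
Cage b's pair has sum 5, which forces r4c2 = 3.
3 is placed in row 4, leaving r4c4 = 1.
Cage d has product 8, so r1c2 = 4.
Cage d needs product 8; hence r1c3 = 1.
Column 4 now contains 1, leaving r1c4 = 2.
Cage a needs two cells with sum 5; hence r3c1 = 1.
3 is placed in column 2, so r3c2 = 2.
Cage e needs two cells with difference 2, leaving r3c3 = 4.
Column 4 now contains 1, so r3c4 = 3.
Row 4 now contains 1, which forces r4c1 = 4.
The full grid is 3 4 1 2 / 2 1 3 4 / 1 2 4 3 / 4 3 2 1.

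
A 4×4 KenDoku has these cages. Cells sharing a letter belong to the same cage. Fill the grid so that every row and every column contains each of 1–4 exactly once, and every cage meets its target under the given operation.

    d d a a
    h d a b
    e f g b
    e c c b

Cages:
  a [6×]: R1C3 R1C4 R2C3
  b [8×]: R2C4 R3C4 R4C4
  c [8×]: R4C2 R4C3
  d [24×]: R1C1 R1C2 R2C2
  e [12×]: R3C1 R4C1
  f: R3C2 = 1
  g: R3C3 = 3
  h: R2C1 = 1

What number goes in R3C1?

4

Cage h is a single given cell, leaving R2C1 = 1.
Cage f is a single given cell, which forces R3C2 = 1.
Cage g is a single given cell, so R3C3 = 3.
Cage a needs product 6, leaving R1C3 = 1.
Cage a has product 6, leaving R1C4 = 3.
Column 3 now contains 3, which forces R2C3 = 2.
Row 2 already has 2; hence R2C4 = 4.
3 is placed in row 3, so R3C1 = 4.
Column 4 already has 4, leaving R3C4 = 2.
Cage e needs two cells with product 12, which forces R4C1 = 3.
Column 3 now contains 2, so R4C3 = 4.
The 3 cells of cage b must have product 8, which forces R4C4 = 1.
Column 1 already has 4, leaving R1C1 = 2.
Cage d needs product 24, leaving R1C2 = 4.
Row 2 already has 4, so R2C2 = 3.
Row 4 already has 4, leaving R4C2 = 2.
Completed grid: 2 4 1 3 / 1 3 2 4 / 4 1 3 2 / 3 2 4 1.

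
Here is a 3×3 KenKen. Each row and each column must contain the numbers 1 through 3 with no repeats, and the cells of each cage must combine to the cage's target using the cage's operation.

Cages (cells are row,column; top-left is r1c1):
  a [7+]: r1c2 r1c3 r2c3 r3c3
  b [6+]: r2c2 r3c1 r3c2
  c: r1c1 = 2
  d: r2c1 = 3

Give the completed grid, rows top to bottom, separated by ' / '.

C is a freebie, leaving r1c1 = 2.
The 4 cells of cage a must have sum 7, which forces r1c2 = 1.
2 is placed in row 1, leaving r1c3 = 3.
Cage d is given; hence r2c1 = 3.
Row 2 now contains 3, leaving r2c2 = 2.
Row 2 already has 2, which forces r2c3 = 1.
3 is placed in column 1, so r3c1 = 1.
Column 2 now contains 2, leaving r3c2 = 3.
Column 3 now contains 1, leaving r3c3 = 2.

2 1 3 / 3 2 1 / 1 3 2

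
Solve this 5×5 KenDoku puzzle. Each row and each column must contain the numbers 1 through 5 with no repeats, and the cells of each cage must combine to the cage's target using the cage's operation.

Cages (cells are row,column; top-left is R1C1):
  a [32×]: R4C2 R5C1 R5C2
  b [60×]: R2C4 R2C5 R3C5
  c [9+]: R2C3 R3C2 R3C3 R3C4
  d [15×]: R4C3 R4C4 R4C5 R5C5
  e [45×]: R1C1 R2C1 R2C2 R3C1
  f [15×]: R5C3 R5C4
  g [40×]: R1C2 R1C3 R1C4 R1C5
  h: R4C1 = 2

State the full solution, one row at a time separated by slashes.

3 5 1 4 2 / 1 3 2 5 4 / 5 1 4 2 3 / 2 4 3 1 5 / 4 2 5 3 1

The 4 cells of cage e must have product 45, which forces R2C2 = 3.
H is a freebie, leaving R4C1 = 2.
The 3 cells of cage a must have product 32, so R4C2 = 4.
The 3 cells of cage a must have product 32, which forces R5C1 = 4.
Cage a needs product 32; hence R5C2 = 2.
The 4 cells of cage d must have product 15; hence R5C5 = 1.
Cage b has product 60, which forces R3C5 = 3.
Column 5 already has 3, so R4C5 = 5.
Cage e has product 45; hence R1C1 = 3.
Cage b has product 60, which forces R2C4 = 5.
Column 5 already has 5, which forces R2C5 = 4.
5 is placed in column 4, so R5C4 = 3.
Column 5 already has 4; hence R1C5 = 2.
Row 2 already has 5; hence R2C1 = 1.
1 is placed in row 2, which forces R2C3 = 2.
Cage e needs product 45; hence R3C1 = 5.
Row 3 already has 5; hence R3C2 = 1.
Row 3 already has 5; hence R3C3 = 4.
Row 3 now contains 1, leaving R3C4 = 2.
Cage d needs product 15; hence R4C3 = 3.
Column 4 already has 3, which forces R4C4 = 1.
Row 5 now contains 3, which forces R5C3 = 5.
Column 2 already has 1; hence R1C2 = 5.
Column 3 now contains 5, which forces R1C3 = 1.
Column 4 now contains 1, leaving R1C4 = 4.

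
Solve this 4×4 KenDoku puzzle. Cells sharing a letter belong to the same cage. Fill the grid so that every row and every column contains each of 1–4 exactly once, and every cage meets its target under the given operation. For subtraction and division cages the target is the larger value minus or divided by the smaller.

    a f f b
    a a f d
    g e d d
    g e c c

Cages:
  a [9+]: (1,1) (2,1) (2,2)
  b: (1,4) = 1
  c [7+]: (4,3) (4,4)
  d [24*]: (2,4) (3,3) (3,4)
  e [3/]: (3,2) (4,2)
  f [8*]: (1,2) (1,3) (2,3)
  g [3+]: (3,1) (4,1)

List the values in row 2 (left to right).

4 2 1 3

Cage b is a single given cell, so (1,4) = 1.
Cage f needs product 8, so (2,3) = 1.
In row 1, 3 can only go at (1,1), so (1,1) = 3.
Row 2 needs a 3, and only (2,4) is open for it.
Cage c's pair has sum 7, so (4,3) = 3.
Column 4 now contains 3, which forces (4,4) = 4.
Cage e's pair has quotient 3; hence (3,2) = 3.
The 3 cells of cage d must have product 24, so (3,3) = 4.
Column 4 now contains 4, leaving (3,4) = 2.
Row 4 now contains 3, leaving (4,2) = 1.
Cage f needs product 8, so (1,2) = 4.
4 is placed in column 3, so (1,3) = 2.
Column 2 already has 4, leaving (2,2) = 2.
2 is placed in row 3; hence (3,1) = 1.
Row 4 already has 1, which forces (4,1) = 2.
Row 2 already has 2, leaving (2,1) = 4.
The full grid is 3 4 2 1 / 4 2 1 3 / 1 3 4 2 / 2 1 3 4.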